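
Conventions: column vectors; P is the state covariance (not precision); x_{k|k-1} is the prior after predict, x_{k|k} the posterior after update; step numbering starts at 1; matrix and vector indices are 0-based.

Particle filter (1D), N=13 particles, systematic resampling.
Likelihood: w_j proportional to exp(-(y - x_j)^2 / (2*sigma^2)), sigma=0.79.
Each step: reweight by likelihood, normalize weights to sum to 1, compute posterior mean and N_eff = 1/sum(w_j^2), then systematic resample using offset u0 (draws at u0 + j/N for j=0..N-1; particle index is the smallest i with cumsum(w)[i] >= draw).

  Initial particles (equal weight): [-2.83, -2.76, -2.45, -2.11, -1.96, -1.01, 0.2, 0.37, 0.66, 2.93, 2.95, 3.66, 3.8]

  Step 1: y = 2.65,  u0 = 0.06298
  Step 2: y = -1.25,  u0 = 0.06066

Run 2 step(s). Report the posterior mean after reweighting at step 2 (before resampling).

post_mean = 2.9416

step 1: w=[0.0000, 0.0000, 0.0000, 0.0000, 0.0000, 0.0000, 0.0030, 0.0057, 0.0154, 0.3448, 0.3416, 0.1622, 0.1273]  mean=3.1082  Neff=3.5919  idx=[9, 9, 9, 9, 10, 10, 10, 10, 10, 11, 11, 12, 12]
step 2: w=[0.1193, 0.1193, 0.1193, 0.1193, 0.1043, 0.1043, 0.1043, 0.1043, 0.1043, 0.0006, 0.0006, 0.0002, 0.0002]  mean=2.9416  Neff=8.9875  idx=[0, 1, 1, 2, 3, 3, 4, 5, 5, 6, 7, 8, 8]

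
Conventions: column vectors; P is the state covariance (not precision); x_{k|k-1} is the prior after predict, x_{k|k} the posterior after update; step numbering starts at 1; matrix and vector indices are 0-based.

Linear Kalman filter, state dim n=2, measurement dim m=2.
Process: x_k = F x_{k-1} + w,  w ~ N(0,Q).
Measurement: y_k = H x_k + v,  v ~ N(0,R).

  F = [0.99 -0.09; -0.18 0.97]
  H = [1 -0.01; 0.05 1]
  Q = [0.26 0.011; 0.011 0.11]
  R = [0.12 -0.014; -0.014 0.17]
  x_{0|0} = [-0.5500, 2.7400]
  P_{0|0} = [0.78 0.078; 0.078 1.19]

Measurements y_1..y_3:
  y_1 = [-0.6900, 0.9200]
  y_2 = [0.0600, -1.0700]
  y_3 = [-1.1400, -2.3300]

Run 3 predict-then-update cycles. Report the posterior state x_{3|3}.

x_post = [-0.9514, -1.3086]

step 1: x^-=[-0.7911, 2.7568]  P^-=[1.0202 -0.1557; -0.1557 1.2277]  S=[1.1435 -0.1309; -0.1309 1.3847]  K=[0.8946 0.0090; -0.0466 0.8766]  nu=[0.1287, -1.7972]  x^+=[-0.6921, 1.1753]  P^+=[0.1071 -0.0164; -0.0164 0.1505]
step 2: x^-=[-0.7909, 1.2646]  P^-=[0.3691 -0.0372; -0.0372 0.2608]  S=[0.4898 -0.0353; -0.0353 0.4280]  K=[0.7555 0.0186; -0.0378 0.6019]  nu=[0.8636, -2.2951]  x^+=[-0.1811, -0.1493]  P^+=[0.0903 -0.0119; -0.0119 0.1034]
step 3: x^-=[-0.1659, -0.1123]  P^-=[0.3515 -0.0258; -0.0258 0.2144]  S=[0.4720 -0.0243; -0.0243 0.3827]  K=[0.7465 0.0260; -0.0305 0.5549]  nu=[-0.9753, -2.2094]  x^+=[-0.9514, -1.3086]  P^+=[0.0891 -0.0105; -0.0105 0.0953]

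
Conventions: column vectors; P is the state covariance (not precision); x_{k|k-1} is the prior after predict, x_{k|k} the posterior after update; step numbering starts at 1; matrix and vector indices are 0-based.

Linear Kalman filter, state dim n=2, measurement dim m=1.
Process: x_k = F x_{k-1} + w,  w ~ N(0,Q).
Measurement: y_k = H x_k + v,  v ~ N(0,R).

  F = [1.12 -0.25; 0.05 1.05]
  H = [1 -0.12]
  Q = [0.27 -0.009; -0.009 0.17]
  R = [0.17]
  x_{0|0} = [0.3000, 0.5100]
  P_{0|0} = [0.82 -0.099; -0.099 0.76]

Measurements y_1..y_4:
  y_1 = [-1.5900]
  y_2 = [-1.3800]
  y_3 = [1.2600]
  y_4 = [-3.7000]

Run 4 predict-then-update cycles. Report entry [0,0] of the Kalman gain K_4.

K[0,0] = 0.6944

step 1: x^-=[0.2085, 0.5505]  P^-=[1.4015 -0.2778; -0.2778 0.9996]  S=[1.6526]  K=[0.8683; -0.2407]  nu=[-1.7324]  x^+=[-1.2957, 0.9674]  P^+=[0.1557 0.0675; 0.0675 0.9038]
step 2: x^-=[-1.6930, 0.9510]  P^-=[0.4840 -0.1589; -0.1589 1.1740]  S=[0.7090]  K=[0.7095; -0.4229]  nu=[0.4272]  x^+=[-1.3900, 0.7704]  P^+=[0.1271 0.0538; 0.0538 1.0472]
step 3: x^-=[-1.7494, 0.7394]  P^-=[0.4647 -0.2142; -0.2142 1.3305]  S=[0.7053]  K=[0.6954; -0.5301]  nu=[3.0981]  x^+=[0.4049, -0.9028]  P^+=[0.1237 0.0458; 0.0458 1.1323]
step 4: x^-=[0.6792, -0.9277]  P^-=[0.4703 -0.2461; -0.2461 1.4235]  S=[0.7199]  K=[0.6944; -0.5791]  nu=[-4.4905]  x^+=[-2.4388, 1.6728]  P^+=[0.1232 0.0434; 0.0434 1.1821]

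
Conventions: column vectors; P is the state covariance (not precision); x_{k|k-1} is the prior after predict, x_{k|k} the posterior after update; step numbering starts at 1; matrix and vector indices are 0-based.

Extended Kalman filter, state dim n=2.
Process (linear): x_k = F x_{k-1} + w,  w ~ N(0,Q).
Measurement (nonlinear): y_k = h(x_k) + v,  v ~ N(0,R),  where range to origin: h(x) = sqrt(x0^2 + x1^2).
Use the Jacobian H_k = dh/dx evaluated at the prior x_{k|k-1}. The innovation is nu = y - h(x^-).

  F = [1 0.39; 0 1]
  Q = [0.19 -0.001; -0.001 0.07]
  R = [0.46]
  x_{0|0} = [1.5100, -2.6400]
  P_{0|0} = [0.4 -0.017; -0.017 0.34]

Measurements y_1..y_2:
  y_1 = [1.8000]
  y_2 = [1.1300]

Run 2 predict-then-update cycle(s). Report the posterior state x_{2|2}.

step 1: x^-=[0.4804, -2.6400]  P^-=[0.6285 0.1146; 0.1146 0.4100]  H_jac=[0.1790 -0.9838]  S=[0.8366]  K=[-0.0003; -0.4576]  nu=[-0.8834]  x^+=[0.4806, -2.2358]  P^+=[0.6285 0.1145; 0.1145 0.2348]
step 2: x^-=[-0.3913, -2.2358]  P^-=[0.9435 0.2051; 0.2051 0.3048]  H_jac=[-0.1724 -0.9850]  S=[0.8534]  K=[-0.4273; -0.3932]  nu=[-1.1397]  x^+=[0.0957, -1.7876]  P^+=[0.7877 0.0617; 0.0617 0.1728]

x_post = [0.0957, -1.7876]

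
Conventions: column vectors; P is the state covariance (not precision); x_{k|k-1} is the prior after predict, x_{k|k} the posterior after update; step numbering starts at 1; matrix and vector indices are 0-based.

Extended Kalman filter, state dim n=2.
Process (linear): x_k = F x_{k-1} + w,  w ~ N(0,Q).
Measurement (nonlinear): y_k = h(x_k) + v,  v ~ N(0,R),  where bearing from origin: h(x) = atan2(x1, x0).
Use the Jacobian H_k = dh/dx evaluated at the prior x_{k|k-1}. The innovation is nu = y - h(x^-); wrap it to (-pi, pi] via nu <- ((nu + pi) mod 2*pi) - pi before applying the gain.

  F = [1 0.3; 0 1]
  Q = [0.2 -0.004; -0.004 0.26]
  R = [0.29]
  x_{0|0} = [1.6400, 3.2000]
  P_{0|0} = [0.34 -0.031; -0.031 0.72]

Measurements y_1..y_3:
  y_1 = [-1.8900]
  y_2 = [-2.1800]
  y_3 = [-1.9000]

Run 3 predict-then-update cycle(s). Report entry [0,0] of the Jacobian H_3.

H_jac[0,0] = -0.0388

step 1: x^-=[2.6000, 3.2000]  P^-=[0.5862 0.1810; 0.1810 0.9800]  H_jac=[-0.1882 0.1529]  S=[0.3233]  K=[-0.2557; 0.3582]  nu=[-2.7785]  x^+=[3.3105, 2.2046]  P^+=[0.5651 0.2106; 0.2106 0.9385]
step 2: x^-=[3.9718, 2.2046]  P^-=[0.9759 0.4882; 0.4882 1.1985]  H_jac=[-0.1068 0.1925]  S=[0.3255]  K=[-0.0316; 0.5485]  nu=[-2.6867]  x^+=[4.0569, 0.7308]  P^+=[0.9756 0.4938; 0.4938 1.1006]
step 3: x^-=[4.2761, 0.7308]  P^-=[1.5709 0.8200; 0.8200 1.3606]  H_jac=[-0.0388 0.2272]  S=[0.3481]  K=[0.3599; 0.7965]  nu=[-2.0693]  x^+=[3.5313, -0.9174]  P^+=[1.5258 0.7202; 0.7202 1.1397]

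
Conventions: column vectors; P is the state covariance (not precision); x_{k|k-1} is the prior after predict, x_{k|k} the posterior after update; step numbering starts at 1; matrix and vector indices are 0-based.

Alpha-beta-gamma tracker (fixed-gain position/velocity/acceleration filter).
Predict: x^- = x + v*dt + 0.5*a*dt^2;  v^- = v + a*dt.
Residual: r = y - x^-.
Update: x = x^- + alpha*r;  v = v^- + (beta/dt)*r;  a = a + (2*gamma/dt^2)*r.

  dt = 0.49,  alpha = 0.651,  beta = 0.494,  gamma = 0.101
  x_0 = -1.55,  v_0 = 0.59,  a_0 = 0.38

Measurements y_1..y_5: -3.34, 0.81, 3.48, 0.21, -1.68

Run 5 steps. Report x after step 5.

step 1: x_pred=-1.2153  r=-2.1247  x^+=-2.5985  v^+=-1.3659  a^+=-1.4076
step 2: x_pred=-3.4367  r=4.2467  x^+=-0.6721  v^+=2.2258  a^+=2.1653
step 3: x_pred=0.6785  r=2.8015  x^+=2.5023  v^+=6.1112  a^+=4.5222
step 4: x_pred=6.0396  r=-5.8296  x^+=2.2445  v^+=2.4498  a^+=-0.3823
step 5: x_pred=3.3991  r=-5.0791  x^+=0.0926  v^+=-2.8580  a^+=-4.6554

x_post = 0.0926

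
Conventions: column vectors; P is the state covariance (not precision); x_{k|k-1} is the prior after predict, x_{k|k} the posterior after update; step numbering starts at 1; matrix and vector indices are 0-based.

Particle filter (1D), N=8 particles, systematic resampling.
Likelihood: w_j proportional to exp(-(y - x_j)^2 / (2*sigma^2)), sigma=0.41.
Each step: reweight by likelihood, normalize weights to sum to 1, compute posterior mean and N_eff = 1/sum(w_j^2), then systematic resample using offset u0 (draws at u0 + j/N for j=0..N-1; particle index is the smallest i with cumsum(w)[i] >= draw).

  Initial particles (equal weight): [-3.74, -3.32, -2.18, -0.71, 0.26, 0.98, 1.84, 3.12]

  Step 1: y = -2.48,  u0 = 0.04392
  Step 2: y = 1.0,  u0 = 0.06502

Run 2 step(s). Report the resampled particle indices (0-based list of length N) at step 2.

step 1: w=[0.0099, 0.1367, 0.8533, 0.0001, 0.0000, 0.0000, 0.0000, 0.0000]  mean=-2.3512  Neff=1.3390  idx=[1, 2, 2, 2, 2, 2, 2, 2]
step 2: w=[0.0000, 0.1429, 0.1429, 0.1429, 0.1429, 0.1429, 0.1429, 0.1429]  mean=-2.1800  Neff=7.0000  idx=[1, 2, 3, 4, 4, 5, 6, 7]

resampled_idx = [1, 2, 3, 4, 4, 5, 6, 7]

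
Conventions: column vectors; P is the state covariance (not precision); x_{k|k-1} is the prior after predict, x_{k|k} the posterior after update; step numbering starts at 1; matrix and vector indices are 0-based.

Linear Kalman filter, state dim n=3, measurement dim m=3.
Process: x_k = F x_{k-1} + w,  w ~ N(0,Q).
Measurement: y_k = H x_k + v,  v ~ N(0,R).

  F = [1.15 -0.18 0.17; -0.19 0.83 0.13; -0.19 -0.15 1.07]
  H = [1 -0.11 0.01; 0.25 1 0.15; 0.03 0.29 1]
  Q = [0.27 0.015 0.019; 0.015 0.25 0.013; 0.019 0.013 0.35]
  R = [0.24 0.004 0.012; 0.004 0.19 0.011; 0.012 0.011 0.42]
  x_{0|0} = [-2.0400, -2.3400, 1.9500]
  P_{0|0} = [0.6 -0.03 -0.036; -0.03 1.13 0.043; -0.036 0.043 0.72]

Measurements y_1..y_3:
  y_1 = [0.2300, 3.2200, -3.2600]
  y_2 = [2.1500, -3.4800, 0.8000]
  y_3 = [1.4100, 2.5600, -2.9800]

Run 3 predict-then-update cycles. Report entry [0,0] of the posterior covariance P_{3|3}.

step 1: x^-=[-1.5933, -1.3011, 2.8251]  P^-=[1.1166 -0.2978 0.0010; -0.2978 1.0828 0.0436; 0.0010 0.0436 1.2205]  S=[1.4353 -0.1239 -0.0659; -0.1239 1.2343 0.5317; -0.0659 0.5317 1.7528]  K=[0.8063 0.0755 -0.0222; -0.2217 0.8258 -0.0599; 0.0285 -0.1344 0.7454]  nu=[1.6519, 4.4957, -5.6600]  x^+=[0.2035, 2.3843, -1.9511]  P^+=[0.1901 -0.0309 0.0044; -0.0309 0.1733 -0.0681; 0.0044 -0.0681 0.3315]
step 2: x^-=[-0.5268, 1.6867, -2.4840]  P^-=[0.5553 -0.0831 0.0669; -0.0831 0.3767 -0.0117; 0.0669 -0.0117 0.7586]  S=[0.8196 0.0320 0.0686; 0.0320 0.5784 0.2344; 0.0686 0.2344 1.2066]  K=[0.6869 0.0777 -0.0049; -0.1740 0.6361 -0.0350; 0.0414 -0.0547 0.6359]  nu=[2.8872, -4.6624, 2.8106]  x^+=[1.0806, -1.8796, -0.3224]  P^+=[0.1623 -0.0245 0.0093; -0.0245 0.1330 -0.0476; 0.0093 -0.0476 0.2805]
step 3: x^-=[1.5262, -1.8073, -0.2684]  P^-=[0.5138 -0.0629 0.0631; -0.0629 0.3493 0.0010; 0.0631 0.0010 0.6901]  S=[0.7732 0.0435 0.0681; 0.0435 0.5605 0.2303; 0.0681 0.2303 1.1432]  K=[0.6699 0.0835 -0.0040; -0.1635 0.6192 -0.0272; 0.0387 -0.0396 0.6112]  nu=[-0.3123, 4.0260, -2.2333]  x^+=[1.6621, 0.7974, -1.8048]  P^+=[0.1585 -0.0225 0.0090; -0.0225 0.1288 -0.0432; 0.0090 -0.0432 0.2690]

P_post[0,0] = 0.1585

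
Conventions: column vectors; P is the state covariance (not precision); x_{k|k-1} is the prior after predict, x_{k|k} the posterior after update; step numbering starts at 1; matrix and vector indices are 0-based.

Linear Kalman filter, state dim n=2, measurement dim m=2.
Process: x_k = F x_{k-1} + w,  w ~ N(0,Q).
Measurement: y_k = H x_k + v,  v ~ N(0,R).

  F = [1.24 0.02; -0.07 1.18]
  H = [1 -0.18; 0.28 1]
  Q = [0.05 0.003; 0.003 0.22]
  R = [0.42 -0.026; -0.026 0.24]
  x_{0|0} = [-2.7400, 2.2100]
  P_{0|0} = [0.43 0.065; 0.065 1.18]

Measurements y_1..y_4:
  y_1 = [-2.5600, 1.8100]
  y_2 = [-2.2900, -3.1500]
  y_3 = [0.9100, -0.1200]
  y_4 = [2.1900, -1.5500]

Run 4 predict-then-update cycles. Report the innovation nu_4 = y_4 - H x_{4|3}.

innov = [4.0234, -0.8929]

step 1: x^-=[-3.3534, 2.7996]  P^-=[0.7149 0.0885; 0.0885 1.8544]  S=[1.1631 -0.0756; -0.0756 2.2000]  K=[0.6108 0.1522; -0.1557 0.8488]  nu=[1.2973, -0.0506]  x^+=[-2.5687, 2.5546]  P^+=[0.2440 -0.0477; -0.0477 0.2211]
step 2: x^-=[-3.1341, 3.1942]  P^-=[0.4229 -0.0827; -0.0827 0.5370]  S=[0.8901 -0.0827; -0.0827 0.7638]  K=[0.5013 0.1011; -0.1403 0.6575]  nu=[1.4190, -5.4667]  x^+=[-2.9755, -0.5992]  P^+=[0.1998 -0.0447; -0.0447 0.1740]
step 3: x^-=[-3.7016, -0.4987]  P^-=[0.3551 -0.0756; -0.0756 0.4706]  S=[0.8176 -0.0831; -0.0831 0.6961]  K=[0.4601 0.0891; -0.1321 0.6299]  nu=[4.5218, 1.4152]  x^+=[-1.4951, -0.2046]  P^+=[0.1834 -0.0419; -0.0419 0.1663]
step 4: x^-=[-1.8580, -0.1368]  P^-=[0.3299 -0.0703; -0.0703 0.4594]  S=[0.7901 -0.0830; -0.0830 0.6860]  K=[0.4426 0.0858; -0.1278 0.6256]  nu=[4.0234, -0.8929]  x^+=[-0.1539, -1.2098]  P^+=[0.1764 -0.0403; -0.0403 0.1648]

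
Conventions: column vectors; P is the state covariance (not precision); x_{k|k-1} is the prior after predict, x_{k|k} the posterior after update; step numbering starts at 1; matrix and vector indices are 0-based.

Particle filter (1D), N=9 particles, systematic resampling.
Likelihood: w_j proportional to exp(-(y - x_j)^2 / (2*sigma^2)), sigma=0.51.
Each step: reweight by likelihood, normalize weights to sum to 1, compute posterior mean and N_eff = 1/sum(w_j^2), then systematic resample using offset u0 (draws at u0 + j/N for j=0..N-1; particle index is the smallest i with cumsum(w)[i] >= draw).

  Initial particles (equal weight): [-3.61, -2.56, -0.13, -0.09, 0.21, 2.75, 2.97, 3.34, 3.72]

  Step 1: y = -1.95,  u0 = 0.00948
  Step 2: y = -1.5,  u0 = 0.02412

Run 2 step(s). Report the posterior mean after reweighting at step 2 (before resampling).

post_mean = -2.5602

step 1: w=[0.0101, 0.9836, 0.0035, 0.0026, 0.0003, 0.0000, 0.0000, 0.0000, 0.0000]  mean=-2.5550  Neff=1.0334  idx=[0, 1, 1, 1, 1, 1, 1, 1, 1]
step 2: w=[0.0002, 0.1250, 0.1250, 0.1250, 0.1250, 0.1250, 0.1250, 0.1250, 0.1250]  mean=-2.5602  Neff=8.0033  idx=[1, 2, 2, 3, 4, 5, 6, 7, 8]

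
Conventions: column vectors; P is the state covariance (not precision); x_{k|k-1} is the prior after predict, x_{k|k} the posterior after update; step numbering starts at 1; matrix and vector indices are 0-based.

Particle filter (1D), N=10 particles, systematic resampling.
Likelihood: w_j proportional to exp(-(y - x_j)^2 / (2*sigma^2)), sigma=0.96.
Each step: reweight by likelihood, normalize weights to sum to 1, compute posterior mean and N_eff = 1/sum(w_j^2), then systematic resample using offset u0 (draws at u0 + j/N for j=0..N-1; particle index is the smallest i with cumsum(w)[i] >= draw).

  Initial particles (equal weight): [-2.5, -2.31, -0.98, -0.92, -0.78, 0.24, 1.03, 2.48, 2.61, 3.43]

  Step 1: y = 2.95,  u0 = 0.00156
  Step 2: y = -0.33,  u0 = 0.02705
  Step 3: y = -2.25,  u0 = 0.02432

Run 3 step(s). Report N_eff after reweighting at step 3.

step 1: w=[0.0000, 0.0000, 0.0001, 0.0001, 0.0002, 0.0065, 0.0473, 0.3098, 0.3280, 0.3082]  mean=2.7311  Neff=3.3251  idx=[5, 7, 7, 7, 8, 8, 8, 9, 9, 9]
step 2: w=[0.9226, 0.0152, 0.0152, 0.0152, 0.0101, 0.0101, 0.0101, 0.0005, 0.0005, 0.0005]  mean=0.4188  Neff=1.1735  idx=[0, 0, 0, 0, 0, 0, 0, 0, 0, 1]
step 3: w=[0.1111, 0.1111, 0.1111, 0.1111, 0.1111, 0.1111, 0.1111, 0.1111, 0.1111, 0.0000]  mean=0.2400  Neff=9.0003  idx=[0, 1, 2, 2, 3, 4, 5, 6, 7, 8]

N_eff = 9.0003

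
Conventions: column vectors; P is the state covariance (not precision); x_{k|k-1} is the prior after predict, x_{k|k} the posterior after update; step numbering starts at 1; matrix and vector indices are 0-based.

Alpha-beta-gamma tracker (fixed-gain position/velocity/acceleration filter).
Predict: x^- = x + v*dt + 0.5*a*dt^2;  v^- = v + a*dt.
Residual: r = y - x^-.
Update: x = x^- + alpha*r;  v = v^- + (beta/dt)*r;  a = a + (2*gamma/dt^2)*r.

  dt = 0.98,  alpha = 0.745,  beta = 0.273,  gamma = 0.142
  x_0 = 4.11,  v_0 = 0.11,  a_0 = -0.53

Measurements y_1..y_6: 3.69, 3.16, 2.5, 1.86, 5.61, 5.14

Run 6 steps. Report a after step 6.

step 1: x_pred=3.9633  r=-0.2733  x^+=3.7597  v^+=-0.4855  a^+=-0.6108
step 2: x_pred=2.9906  r=0.1694  x^+=3.1168  v^+=-1.0369  a^+=-0.5607
step 3: x_pred=1.8313  r=0.6687  x^+=2.3295  v^+=-1.4002  a^+=-0.3630
step 4: x_pred=0.7830  r=1.0770  x^+=1.5854  v^+=-1.4559  a^+=-0.0445
step 5: x_pred=0.1372  r=5.4728  x^+=4.2144  v^+=0.0251  a^+=1.5738
step 6: x_pred=4.9948  r=0.1452  x^+=5.1030  v^+=1.6079  a^+=1.6168

a_post = 1.6168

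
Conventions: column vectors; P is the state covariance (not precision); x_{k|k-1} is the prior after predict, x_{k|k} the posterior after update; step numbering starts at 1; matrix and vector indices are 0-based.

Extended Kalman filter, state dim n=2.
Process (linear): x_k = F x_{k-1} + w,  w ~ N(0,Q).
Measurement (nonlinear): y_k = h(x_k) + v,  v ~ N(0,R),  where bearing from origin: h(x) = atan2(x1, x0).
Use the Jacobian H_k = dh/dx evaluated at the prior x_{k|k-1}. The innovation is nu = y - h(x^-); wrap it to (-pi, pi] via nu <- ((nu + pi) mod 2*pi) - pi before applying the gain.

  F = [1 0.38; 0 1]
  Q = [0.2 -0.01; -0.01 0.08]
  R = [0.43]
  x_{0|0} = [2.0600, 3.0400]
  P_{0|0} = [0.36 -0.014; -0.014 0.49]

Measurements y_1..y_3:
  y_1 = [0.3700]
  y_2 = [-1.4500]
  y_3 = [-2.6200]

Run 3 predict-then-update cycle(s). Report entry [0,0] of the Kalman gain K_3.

K[0,0] = -0.0494

step 1: x^-=[3.2152, 3.0400]  P^-=[0.6201 0.1622; 0.1622 0.5700]  H_jac=[-0.1553 0.1642]  S=[0.4520]  K=[-0.1541; 0.1514]  nu=[-0.3874]  x^+=[3.2749, 2.9814]  P^+=[0.6094 0.1727; 0.1727 0.5596]
step 2: x^-=[4.4078, 2.9814]  P^-=[1.0215 0.3754; 0.3754 0.6396]  H_jac=[-0.1053 0.1557]  S=[0.4445]  K=[-0.1105; 0.1351]  nu=[-2.0447]  x^+=[4.6337, 2.7052]  P^+=[1.0161 0.3820; 0.3820 0.6315]
step 3: x^-=[5.6617, 2.7052]  P^-=[1.5976 0.6120; 0.6120 0.7115]  H_jac=[-0.0687 0.1438]  S=[0.4402]  K=[-0.0494; 0.1369]  nu=[-3.0657]  x^+=[5.8132, 2.2854]  P^+=[1.5965 0.6150; 0.6150 0.7033]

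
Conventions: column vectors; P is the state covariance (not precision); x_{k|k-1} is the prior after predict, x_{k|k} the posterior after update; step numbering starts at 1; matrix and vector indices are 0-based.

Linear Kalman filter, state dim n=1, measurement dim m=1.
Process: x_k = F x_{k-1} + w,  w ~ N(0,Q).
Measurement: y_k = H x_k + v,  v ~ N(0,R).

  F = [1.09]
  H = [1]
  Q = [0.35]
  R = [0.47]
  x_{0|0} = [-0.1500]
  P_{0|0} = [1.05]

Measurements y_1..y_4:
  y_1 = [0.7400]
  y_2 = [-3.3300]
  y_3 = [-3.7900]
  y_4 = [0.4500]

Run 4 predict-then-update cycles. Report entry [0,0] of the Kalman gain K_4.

step 1: x^-=[-0.1635]  P^-=[1.5975]  S=[2.0675]  K=[0.7727]  nu=[0.9035]  x^+=[0.5346]  P^+=[0.3632]
step 2: x^-=[0.5827]  P^-=[0.7815]  S=[1.2515]  K=[0.6244]  nu=[-3.9127]  x^+=[-1.8605]  P^+=[0.2935]
step 3: x^-=[-2.0280]  P^-=[0.6987]  S=[1.1687]  K=[0.5978]  nu=[-1.7620]  x^+=[-3.0814]  P^+=[0.2810]
step 4: x^-=[-3.3587]  P^-=[0.6838]  S=[1.1538]  K=[0.5927]  nu=[3.8087]  x^+=[-1.1014]  P^+=[0.2786]

K[0,0] = 0.5927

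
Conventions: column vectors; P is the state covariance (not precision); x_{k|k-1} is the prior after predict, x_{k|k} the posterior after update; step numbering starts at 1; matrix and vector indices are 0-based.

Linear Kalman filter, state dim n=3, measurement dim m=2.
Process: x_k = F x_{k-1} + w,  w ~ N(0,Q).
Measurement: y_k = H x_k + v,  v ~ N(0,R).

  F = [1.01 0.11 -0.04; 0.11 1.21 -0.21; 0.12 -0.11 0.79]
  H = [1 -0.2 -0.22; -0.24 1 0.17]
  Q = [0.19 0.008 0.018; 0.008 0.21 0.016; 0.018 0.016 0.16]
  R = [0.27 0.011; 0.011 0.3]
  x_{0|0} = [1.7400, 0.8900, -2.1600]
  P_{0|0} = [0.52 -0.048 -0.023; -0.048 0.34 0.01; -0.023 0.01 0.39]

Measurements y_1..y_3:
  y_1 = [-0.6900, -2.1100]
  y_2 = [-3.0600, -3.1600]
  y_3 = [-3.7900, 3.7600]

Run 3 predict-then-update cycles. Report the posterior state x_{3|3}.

x_post = [-3.2131, 0.9867, -1.3244]

step 1: x^-=[1.9417, 1.7219, -1.5955]  P^-=[0.7163 0.0593 0.0520; 0.0593 0.7145 -0.0851; 0.0520 -0.0851 0.4102]  S=[0.9806 -0.2238; -0.2238 1.0059]  K=[0.7197 0.0570; 0.0942 0.7027; -0.0295 -0.0342]  nu=[-2.6383, -3.0947]  x^+=[-0.1333, -0.7013, -1.4117]  P^+=[0.2235 0.0669 0.0688; 0.0669 0.2387 -0.0635; 0.0688 -0.0635 0.4086]
step 2: x^-=[-0.1553, -0.5667, -1.0541]  P^-=[0.4314 0.1403 0.0715; 0.1403 0.6271 -0.1297; 0.0715 -0.1297 0.4434]  S=[0.6489 -0.0387; -0.0387 0.8476]  K=[0.6023 0.0852; 0.1073 0.6791; -0.0052 -0.0845]  nu=[-3.2499, -2.4513]  x^+=[-2.3217, -2.5802, -0.8301]  P^+=[0.1938 0.0655 0.0777; 0.0655 0.2344 -0.0811; 0.0777 -0.0811 0.4374]
step 3: x^-=[-2.5955, -3.2031, -0.6505]  P^-=[0.4002 0.1342 0.0726; 0.1342 0.6299 -0.1511; 0.0726 -0.1511 0.4657]  S=[0.6190 -0.0332; -0.0332 0.8447]  K=[0.5818 0.0827; 0.1036 0.6813; -0.0051 -0.1060]  nu=[-1.9782, 6.4508]  x^+=[-3.2131, 0.9867, -1.3244]  P^+=[0.1881 0.0628 0.0798; 0.0628 0.2359 -0.0903; 0.0798 -0.0903 0.4562]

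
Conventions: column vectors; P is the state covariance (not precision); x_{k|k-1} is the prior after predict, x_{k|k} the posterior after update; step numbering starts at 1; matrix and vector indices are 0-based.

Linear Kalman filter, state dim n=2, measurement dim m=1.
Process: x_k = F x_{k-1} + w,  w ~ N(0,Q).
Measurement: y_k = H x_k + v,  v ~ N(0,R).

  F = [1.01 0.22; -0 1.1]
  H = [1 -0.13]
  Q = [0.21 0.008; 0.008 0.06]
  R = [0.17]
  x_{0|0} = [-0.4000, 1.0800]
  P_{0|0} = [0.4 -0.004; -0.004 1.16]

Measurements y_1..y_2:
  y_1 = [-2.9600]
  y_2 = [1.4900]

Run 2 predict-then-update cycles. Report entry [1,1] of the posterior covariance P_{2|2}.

step 1: x^-=[-0.1664, 1.1880]  P^-=[0.6724 0.2843; 0.2843 1.4636]  S=[0.7932]  K=[0.8011; 0.1185]  nu=[-2.6392]  x^+=[-2.2806, 0.8752]  P^+=[0.1634 0.2090; 0.2090 1.4525]
step 2: x^-=[-2.1109, 0.9627]  P^-=[0.5398 0.5917; 0.5917 1.8175]  S=[0.5867]  K=[0.7890; 0.6058]  nu=[3.7260]  x^+=[0.8289, 3.2198]  P^+=[0.1746 0.3113; 0.3113 1.6022]

P_post[1,1] = 1.6022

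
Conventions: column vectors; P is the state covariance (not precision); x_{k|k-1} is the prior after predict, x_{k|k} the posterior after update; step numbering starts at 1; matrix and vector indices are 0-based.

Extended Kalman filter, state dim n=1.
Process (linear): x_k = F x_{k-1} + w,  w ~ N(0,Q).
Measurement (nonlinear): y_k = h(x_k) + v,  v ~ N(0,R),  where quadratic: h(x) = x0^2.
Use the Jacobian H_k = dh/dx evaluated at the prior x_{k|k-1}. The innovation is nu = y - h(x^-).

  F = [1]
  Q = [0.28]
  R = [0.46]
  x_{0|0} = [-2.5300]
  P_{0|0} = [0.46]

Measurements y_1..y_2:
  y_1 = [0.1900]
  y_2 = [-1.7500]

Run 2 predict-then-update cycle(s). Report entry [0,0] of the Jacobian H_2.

H_jac[0,0] = -2.6633

step 1: x^-=[-2.5300]  P^-=[0.7400]  H_jac=[-5.0600]  S=[19.4067]  K=[-0.1929]  nu=[-6.2109]  x^+=[-1.3316]  P^+=[0.0175]
step 2: x^-=[-1.3316]  P^-=[0.2975]  H_jac=[-2.6633]  S=[2.5705]  K=[-0.3083]  nu=[-3.5233]  x^+=[-0.2455]  P^+=[0.0532]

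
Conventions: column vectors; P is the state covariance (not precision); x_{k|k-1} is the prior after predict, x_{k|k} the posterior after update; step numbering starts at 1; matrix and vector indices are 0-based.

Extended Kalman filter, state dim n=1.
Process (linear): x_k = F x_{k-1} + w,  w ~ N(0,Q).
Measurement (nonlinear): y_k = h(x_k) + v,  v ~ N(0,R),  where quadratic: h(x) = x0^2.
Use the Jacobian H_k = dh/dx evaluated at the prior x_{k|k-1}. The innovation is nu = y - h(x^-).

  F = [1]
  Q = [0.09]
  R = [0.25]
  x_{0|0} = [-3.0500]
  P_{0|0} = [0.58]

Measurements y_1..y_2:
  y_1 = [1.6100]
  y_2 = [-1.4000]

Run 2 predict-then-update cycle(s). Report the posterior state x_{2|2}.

x_post = [-0.7264]

step 1: x^-=[-3.0500]  P^-=[0.6700]  H_jac=[-6.1000]  S=[25.1807]  K=[-0.1623]  nu=[-7.6925]  x^+=[-1.8015]  P^+=[0.0067]
step 2: x^-=[-1.8015]  P^-=[0.0967]  H_jac=[-3.6029]  S=[1.5046]  K=[-0.2314]  nu=[-4.6452]  x^+=[-0.7264]  P^+=[0.0161]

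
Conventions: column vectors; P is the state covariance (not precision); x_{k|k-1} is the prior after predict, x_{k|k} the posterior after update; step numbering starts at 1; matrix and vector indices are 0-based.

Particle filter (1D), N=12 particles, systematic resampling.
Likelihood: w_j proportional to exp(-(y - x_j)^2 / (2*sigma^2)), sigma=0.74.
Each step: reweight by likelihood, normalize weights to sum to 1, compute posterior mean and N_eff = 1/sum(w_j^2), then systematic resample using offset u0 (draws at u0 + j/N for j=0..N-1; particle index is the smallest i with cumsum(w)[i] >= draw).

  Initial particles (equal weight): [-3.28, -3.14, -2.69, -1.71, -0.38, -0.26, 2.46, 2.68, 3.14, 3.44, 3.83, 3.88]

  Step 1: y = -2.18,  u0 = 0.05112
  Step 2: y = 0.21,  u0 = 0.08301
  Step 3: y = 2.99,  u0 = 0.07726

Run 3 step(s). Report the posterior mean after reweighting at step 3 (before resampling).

post_mean = -0.3800

step 1: w=[0.1350, 0.1756, 0.3213, 0.3330, 0.0211, 0.0141, 0.0000, 0.0000, 0.0000, 0.0000, 0.0000, 0.0000]  mean=-2.4393  Neff=3.7912  idx=[0, 0, 1, 1, 2, 2, 2, 3, 3, 3, 3, 4]
step 2: w=[0.0000, 0.0000, 0.0000, 0.0000, 0.0005, 0.0005, 0.0005, 0.0398, 0.0398, 0.0398, 0.0398, 0.8390]  mean=-0.5958  Neff=1.4078  idx=[9, 11, 11, 11, 11, 11, 11, 11, 11, 11, 11, 11]
step 3: w=[0.0000, 0.0909, 0.0909, 0.0909, 0.0909, 0.0909, 0.0909, 0.0909, 0.0909, 0.0909, 0.0909, 0.0909]  mean=-0.3800  Neff=11.0001  idx=[1, 2, 3, 4, 5, 6, 7, 8, 9, 10, 11, 11]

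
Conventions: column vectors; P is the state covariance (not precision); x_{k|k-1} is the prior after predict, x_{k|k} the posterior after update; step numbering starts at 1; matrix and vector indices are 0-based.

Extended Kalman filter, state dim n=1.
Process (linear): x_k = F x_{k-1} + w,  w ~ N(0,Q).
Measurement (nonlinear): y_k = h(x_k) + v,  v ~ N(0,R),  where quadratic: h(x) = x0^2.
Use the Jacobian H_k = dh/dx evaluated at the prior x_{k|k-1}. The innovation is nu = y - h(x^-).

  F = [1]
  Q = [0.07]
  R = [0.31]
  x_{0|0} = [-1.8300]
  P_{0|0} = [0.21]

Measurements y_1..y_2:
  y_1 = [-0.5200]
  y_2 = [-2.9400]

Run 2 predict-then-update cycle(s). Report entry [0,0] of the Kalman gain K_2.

K[0,0] = -0.2707

step 1: x^-=[-1.8300]  P^-=[0.2800]  H_jac=[-3.6600]  S=[4.0608]  K=[-0.2524]  nu=[-3.8689]  x^+=[-0.8536]  P^+=[0.0214]
step 2: x^-=[-0.8536]  P^-=[0.0914]  H_jac=[-1.7072]  S=[0.5763]  K=[-0.2707]  nu=[-3.6687]  x^+=[0.1394]  P^+=[0.0491]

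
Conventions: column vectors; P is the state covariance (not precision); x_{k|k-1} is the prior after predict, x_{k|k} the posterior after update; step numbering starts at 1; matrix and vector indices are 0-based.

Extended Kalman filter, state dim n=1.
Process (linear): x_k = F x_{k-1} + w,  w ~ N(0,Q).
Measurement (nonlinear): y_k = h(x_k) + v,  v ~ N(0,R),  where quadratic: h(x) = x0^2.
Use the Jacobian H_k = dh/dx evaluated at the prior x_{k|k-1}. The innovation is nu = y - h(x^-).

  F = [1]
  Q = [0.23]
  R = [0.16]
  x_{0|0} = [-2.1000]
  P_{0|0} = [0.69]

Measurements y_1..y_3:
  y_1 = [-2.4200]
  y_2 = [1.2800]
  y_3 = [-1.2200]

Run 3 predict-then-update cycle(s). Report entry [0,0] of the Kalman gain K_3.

step 1: x^-=[-2.1000]  P^-=[0.9200]  H_jac=[-4.2000]  S=[16.3888]  K=[-0.2358]  nu=[-6.8300]  x^+=[-0.4897]  P^+=[0.0090]
step 2: x^-=[-0.4897]  P^-=[0.2390]  H_jac=[-0.9794]  S=[0.3892]  K=[-0.6013]  nu=[1.0402]  x^+=[-1.1152]  P^+=[0.0982]
step 3: x^-=[-1.1152]  P^-=[0.3282]  H_jac=[-2.2304]  S=[1.7929]  K=[-0.4083]  nu=[-2.4637]  x^+=[-0.1092]  P^+=[0.0293]

K[0,0] = -0.4083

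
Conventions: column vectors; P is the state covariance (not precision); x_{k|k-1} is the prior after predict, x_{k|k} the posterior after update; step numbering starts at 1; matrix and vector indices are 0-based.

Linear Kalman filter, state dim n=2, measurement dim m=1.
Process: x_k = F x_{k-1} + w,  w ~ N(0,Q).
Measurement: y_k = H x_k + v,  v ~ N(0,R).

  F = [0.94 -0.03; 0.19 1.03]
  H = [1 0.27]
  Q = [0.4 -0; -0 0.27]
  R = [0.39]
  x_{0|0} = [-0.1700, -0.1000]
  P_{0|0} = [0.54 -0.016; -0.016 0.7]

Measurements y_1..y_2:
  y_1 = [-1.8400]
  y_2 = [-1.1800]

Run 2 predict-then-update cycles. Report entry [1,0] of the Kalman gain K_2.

K[1,0] = 0.1847

step 1: x^-=[-0.1568, -0.1353]  P^-=[0.8787 0.0594; 0.0594 1.0259]  S=[1.3755]  K=[0.6504; 0.2446]  nu=[-1.6467]  x^+=[-1.2279, -0.5380]  P^+=[0.2967 -0.1594; -0.1594 0.9436]
step 2: x^-=[-1.1381, -0.7874]  P^-=[0.6720 -0.1296; -0.1296 1.2194]  S=[1.0809]  K=[0.5893; 0.1847]  nu=[0.1707]  x^+=[-1.0375, -0.7559]  P^+=[0.2966 -0.2472; -0.2472 1.1825]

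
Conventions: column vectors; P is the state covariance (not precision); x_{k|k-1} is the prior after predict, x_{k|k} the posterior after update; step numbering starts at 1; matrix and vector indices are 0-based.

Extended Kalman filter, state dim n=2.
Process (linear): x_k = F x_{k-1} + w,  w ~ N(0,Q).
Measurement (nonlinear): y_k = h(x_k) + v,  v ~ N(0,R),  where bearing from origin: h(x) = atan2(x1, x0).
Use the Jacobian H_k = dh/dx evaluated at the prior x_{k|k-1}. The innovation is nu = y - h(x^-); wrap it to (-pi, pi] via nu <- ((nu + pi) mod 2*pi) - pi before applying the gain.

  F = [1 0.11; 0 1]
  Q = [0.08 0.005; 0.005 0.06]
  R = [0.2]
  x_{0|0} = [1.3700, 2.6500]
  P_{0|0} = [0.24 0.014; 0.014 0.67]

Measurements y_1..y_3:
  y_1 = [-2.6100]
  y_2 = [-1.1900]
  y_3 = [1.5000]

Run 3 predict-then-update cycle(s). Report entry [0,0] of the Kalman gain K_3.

K[0,0] = -0.2655

step 1: x^-=[1.6615, 2.6500]  P^-=[0.3312 0.0927; 0.0927 0.7300]  H_jac=[-0.2709 0.1698]  S=[0.2368]  K=[-0.3123; 0.4175]  nu=[2.6624]  x^+=[0.8300, 3.7615]  P^+=[0.3081 0.1236; 0.1236 0.6887]
step 2: x^-=[1.2437, 3.7615]  P^-=[0.4236 0.2043; 0.2043 0.7487]  H_jac=[-0.2397 0.0792]  S=[0.2213]  K=[-0.3856; 0.0468]  nu=[-2.4415]  x^+=[2.1852, 3.6472]  P^+=[0.3907 0.2083; 0.2083 0.7482]
step 3: x^-=[2.5864, 3.6472]  P^-=[0.5256 0.2956; 0.2956 0.8082]  H_jac=[-0.1824 0.1294]  S=[0.2171]  K=[-0.2655; 0.2333]  nu=[0.5460]  x^+=[2.4414, 3.7745]  P^+=[0.5103 0.3091; 0.3091 0.7964]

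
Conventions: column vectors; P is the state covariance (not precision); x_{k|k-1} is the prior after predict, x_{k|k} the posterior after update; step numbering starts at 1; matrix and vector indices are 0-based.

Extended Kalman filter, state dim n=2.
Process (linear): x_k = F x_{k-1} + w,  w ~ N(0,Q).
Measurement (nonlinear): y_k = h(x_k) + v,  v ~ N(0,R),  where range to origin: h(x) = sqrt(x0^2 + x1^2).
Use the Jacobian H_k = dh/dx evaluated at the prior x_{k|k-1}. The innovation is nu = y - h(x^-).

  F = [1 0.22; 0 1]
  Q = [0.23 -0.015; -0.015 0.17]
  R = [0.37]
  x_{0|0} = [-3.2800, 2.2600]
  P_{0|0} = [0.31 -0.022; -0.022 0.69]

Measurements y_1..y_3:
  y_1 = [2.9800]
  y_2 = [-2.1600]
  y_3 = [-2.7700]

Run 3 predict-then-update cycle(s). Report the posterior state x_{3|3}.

step 1: x^-=[-2.7828, 2.2600]  P^-=[0.5637 0.1148; 0.1148 0.8600]  H_jac=[-0.7763 0.6304]  S=[0.9391]  K=[-0.3889; 0.4824]  nu=[-0.6049]  x^+=[-2.5476, 1.9682]  P^+=[0.4217 0.2910; 0.2910 0.6414]
step 2: x^-=[-2.1146, 1.9682]  P^-=[0.8108 0.4171; 0.4171 0.8114]  H_jac=[-0.7320 0.6813]  S=[0.7650]  K=[-0.4043; 0.3236]  nu=[-5.0488]  x^+=[-0.0734, 0.3346]  P^+=[0.6857 0.5172; 0.5172 0.7313]
step 3: x^-=[0.0002, 0.3346]  P^-=[1.1787 0.6631; 0.6631 0.9013]  H_jac=[0.0005 1.0000]  S=[1.2720]  K=[0.5218; 0.7089]  nu=[-3.1046]  x^+=[-1.6197, -1.8661]  P^+=[0.8324 0.1926; 0.1926 0.2622]

x_post = [-1.6197, -1.8661]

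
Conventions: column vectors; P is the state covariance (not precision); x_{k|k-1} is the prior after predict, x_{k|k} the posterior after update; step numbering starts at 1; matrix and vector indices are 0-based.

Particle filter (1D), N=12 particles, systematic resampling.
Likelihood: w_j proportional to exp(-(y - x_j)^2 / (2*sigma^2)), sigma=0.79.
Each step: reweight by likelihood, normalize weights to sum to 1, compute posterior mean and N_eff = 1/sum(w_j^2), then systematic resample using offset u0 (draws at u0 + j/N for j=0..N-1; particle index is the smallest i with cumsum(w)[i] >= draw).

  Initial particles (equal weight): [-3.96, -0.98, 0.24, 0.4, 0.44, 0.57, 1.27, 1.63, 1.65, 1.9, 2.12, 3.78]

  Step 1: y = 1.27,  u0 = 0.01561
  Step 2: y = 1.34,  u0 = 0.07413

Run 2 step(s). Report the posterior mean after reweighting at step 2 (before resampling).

post_mean = 1.3003

step 1: w=[0.0000, 0.0027, 0.0675, 0.0862, 0.0910, 0.1067, 0.1580, 0.1424, 0.1408, 0.1150, 0.0886, 0.0010]  mean=1.2241  Neff=8.4880  idx=[2, 3, 4, 5, 5, 6, 7, 7, 8, 8, 9, 10]
step 2: w=[0.0434, 0.0563, 0.0597, 0.0711, 0.0711, 0.1139, 0.1069, 0.1069, 0.1058, 0.1058, 0.0889, 0.0702]  mean=1.3003  Neff=11.1391  idx=[1, 2, 4, 5, 5, 6, 7, 8, 9, 9, 10, 11]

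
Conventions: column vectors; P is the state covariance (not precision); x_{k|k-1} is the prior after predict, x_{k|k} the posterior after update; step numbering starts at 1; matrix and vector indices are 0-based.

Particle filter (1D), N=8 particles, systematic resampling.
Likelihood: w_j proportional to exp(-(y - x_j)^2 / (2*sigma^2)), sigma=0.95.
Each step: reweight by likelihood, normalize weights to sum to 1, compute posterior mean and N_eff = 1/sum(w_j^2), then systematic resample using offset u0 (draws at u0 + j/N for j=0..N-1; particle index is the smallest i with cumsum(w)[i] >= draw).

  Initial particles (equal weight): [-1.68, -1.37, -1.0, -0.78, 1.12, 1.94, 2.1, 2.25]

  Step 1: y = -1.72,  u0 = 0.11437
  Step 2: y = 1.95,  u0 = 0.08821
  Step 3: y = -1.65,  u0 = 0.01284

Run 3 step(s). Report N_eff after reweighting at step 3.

step 1: w=[0.3019, 0.2824, 0.2267, 0.1852, 0.0035, 0.0002, 0.0001, 0.0000]  mean=-1.2607  Neff=3.8971  idx=[0, 0, 1, 1, 2, 2, 3, 3]
step 2: w=[0.0125, 0.0125, 0.0412, 0.0412, 0.1489, 0.1489, 0.2975, 0.2975]  mean=-0.9166  Neff=4.4442  idx=[3, 4, 5, 6, 6, 7, 7, 7]
step 3: w=[0.1643, 0.1358, 0.1358, 0.1128, 0.1128, 0.1128, 0.1128, 0.1128]  mean=-0.9367  Neff=7.8420  idx=[0, 0, 1, 2, 3, 4, 5, 7]

N_eff = 7.8420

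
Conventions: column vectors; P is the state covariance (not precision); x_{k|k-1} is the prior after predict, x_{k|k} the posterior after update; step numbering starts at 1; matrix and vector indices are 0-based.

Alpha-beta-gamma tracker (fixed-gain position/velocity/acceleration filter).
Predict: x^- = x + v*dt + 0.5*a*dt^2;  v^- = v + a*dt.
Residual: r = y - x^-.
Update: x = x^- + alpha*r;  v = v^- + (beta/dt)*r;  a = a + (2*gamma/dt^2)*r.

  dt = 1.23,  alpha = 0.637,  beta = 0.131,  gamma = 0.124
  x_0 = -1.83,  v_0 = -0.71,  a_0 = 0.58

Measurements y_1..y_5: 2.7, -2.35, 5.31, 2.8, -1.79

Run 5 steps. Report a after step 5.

step 1: x_pred=-2.2646  r=4.9646  x^+=0.8979  v^+=0.5321  a^+=1.3938
step 2: x_pred=2.6068  r=-4.9568  x^+=-0.5507  v^+=1.7186  a^+=0.5813
step 3: x_pred=2.0029  r=3.3071  x^+=4.1095  v^+=2.7858  a^+=1.1234
step 4: x_pred=8.3859  r=-5.5859  x^+=4.8277  v^+=3.5727  a^+=0.2077
step 5: x_pred=9.3792  r=-11.1692  x^+=2.2644  v^+=2.6386  a^+=-1.6232

a_post = -1.6232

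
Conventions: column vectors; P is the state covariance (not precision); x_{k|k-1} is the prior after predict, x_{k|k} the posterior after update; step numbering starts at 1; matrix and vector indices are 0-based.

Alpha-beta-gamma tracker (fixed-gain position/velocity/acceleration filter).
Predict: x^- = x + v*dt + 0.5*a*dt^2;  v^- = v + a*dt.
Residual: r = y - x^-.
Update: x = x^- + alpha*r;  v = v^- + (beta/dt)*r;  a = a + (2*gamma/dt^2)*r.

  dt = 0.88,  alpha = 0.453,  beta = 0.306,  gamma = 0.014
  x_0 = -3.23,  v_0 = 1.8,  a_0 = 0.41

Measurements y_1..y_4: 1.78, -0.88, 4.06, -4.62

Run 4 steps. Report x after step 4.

step 1: x_pred=-1.4872  r=3.2672  x^+=-0.0072  v^+=3.2969  a^+=0.5281
step 2: x_pred=3.0986  r=-3.9786  x^+=1.2963  v^+=2.3782  a^+=0.3843
step 3: x_pred=3.5379  r=0.5221  x^+=3.7744  v^+=2.8979  a^+=0.4032
step 4: x_pred=6.4807  r=-11.1007  x^+=1.4521  v^+=-0.6073  a^+=0.0018

x_post = 1.4521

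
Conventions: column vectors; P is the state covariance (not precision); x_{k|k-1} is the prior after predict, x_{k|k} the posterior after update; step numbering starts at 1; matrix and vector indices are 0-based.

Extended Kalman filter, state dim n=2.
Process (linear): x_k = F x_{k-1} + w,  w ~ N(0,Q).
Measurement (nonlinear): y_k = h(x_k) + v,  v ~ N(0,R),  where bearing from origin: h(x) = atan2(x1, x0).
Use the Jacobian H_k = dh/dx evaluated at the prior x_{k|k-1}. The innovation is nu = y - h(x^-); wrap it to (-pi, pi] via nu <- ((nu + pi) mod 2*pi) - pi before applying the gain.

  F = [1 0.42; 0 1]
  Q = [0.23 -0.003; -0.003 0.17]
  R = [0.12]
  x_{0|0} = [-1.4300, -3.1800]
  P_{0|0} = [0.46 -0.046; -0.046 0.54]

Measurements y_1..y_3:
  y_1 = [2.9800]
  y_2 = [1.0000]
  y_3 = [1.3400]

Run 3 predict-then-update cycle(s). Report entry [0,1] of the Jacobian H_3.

step 1: x^-=[-2.7656, -3.1800]  P^-=[0.7466 0.1778; 0.1778 0.7100]  H_jac=[0.1790 -0.1557]  S=[0.1512]  K=[0.7008; -0.5205]  nu=[-1.0166]  x^+=[-3.4781, -2.6508]  P^+=[0.6723 0.2330; 0.2330 0.6690]
step 2: x^-=[-4.5914, -2.6508]  P^-=[1.2160 0.5110; 0.5110 0.8390]  H_jac=[0.0943 -0.1633]  S=[0.1375]  K=[0.2271; -0.6465]  nu=[-2.6652]  x^+=[-5.1967, -0.9279]  P^+=[1.2090 0.5311; 0.5311 0.7816]
step 3: x^-=[-5.5864, -0.9279]  P^-=[2.0230 0.8564; 0.8564 0.9516]  H_jac=[0.0289 -0.1742]  S=[0.1419]  K=[-0.6387; -0.9933]  nu=[-1.9662]  x^+=[-4.3306, 1.0251]  P^+=[1.9651 0.7664; 0.7664 0.8115]

H_jac[0,1] = -0.1742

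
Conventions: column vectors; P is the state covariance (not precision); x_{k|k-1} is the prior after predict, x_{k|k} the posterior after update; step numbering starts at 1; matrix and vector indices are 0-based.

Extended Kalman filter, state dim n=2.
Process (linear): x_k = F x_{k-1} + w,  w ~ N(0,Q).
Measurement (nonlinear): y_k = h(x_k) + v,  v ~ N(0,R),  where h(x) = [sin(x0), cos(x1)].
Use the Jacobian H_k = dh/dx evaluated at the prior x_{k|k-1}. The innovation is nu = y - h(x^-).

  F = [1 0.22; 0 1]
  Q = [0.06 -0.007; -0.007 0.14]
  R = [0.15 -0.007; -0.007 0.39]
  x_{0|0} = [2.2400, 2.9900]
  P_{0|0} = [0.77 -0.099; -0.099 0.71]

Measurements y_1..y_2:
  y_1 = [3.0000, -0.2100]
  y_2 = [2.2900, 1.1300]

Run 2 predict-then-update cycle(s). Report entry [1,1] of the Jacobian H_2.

step 1: x^-=[2.8978, 2.9900]  P^-=[0.8208 0.0502; 0.0502 0.8500]  H_jac=[-0.9704 0.0000; 0.0000 -0.1510]  S=[0.9230 0.0004; 0.0004 0.4094]  K=[-0.8630 -0.0178; -0.0527 -0.3135]  nu=[2.7586, 0.7785]  x^+=[0.5033, 2.6007]  P^+=[0.1333 0.0059; 0.0059 0.8072]
step 2: x^-=[1.0754, 2.6007]  P^-=[0.2349 0.1765; 0.1765 0.9472]  H_jac=[0.4753 0.0000; 0.0000 -0.5149]  S=[0.2031 -0.0502; -0.0502 0.6412]  K=[0.5250 -0.1006; 0.2295 -0.7428]  nu=[1.4102, 1.9872]  x^+=[1.6158, 1.4482]  P^+=[0.1672 0.0833; 0.0833 0.5657]

H_jac[1,1] = -0.5149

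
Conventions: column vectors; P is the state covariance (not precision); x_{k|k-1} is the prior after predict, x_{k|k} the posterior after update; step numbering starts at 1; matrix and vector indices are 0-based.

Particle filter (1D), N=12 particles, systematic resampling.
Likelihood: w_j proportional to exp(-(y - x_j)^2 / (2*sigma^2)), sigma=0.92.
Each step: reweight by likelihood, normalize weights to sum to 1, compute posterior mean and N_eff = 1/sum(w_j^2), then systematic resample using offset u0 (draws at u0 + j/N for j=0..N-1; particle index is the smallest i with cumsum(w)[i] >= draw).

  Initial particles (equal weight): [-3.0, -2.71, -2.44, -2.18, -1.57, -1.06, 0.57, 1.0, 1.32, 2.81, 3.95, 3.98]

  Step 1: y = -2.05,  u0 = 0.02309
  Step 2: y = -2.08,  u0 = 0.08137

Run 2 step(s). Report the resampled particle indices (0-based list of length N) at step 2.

resampled_idx = [1, 2, 3, 4, 5, 6, 7, 7, 8, 9, 10, 11]

step 1: w=[0.1243, 0.1638, 0.1937, 0.2098, 0.1849, 0.1187, 0.0037, 0.0009, 0.0003, 0.0000, 0.0000, 0.0000]  mean=-2.1595  Neff=5.8107  idx=[0, 0, 1, 1, 2, 2, 3, 3, 3, 4, 4, 5]
step 2: w=[0.0614, 0.0614, 0.0800, 0.0800, 0.0937, 0.0937, 0.1006, 0.1006, 0.1006, 0.0867, 0.0867, 0.0547]  mean=-2.2470  Neff=11.5916  idx=[1, 2, 3, 4, 5, 6, 7, 7, 8, 9, 10, 11]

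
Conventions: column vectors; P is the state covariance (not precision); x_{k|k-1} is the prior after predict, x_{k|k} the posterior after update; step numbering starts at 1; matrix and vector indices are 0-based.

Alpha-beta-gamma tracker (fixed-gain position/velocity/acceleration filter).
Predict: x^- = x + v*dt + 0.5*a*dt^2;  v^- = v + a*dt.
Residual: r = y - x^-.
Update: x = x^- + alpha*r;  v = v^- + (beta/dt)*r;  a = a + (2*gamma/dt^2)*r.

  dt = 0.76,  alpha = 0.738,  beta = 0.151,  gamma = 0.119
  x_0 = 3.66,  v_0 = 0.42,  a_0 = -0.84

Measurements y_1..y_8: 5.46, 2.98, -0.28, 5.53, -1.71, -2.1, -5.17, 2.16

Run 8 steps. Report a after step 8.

a_post = 3.4350

step 1: x_pred=3.7366  r=1.7234  x^+=5.0085  v^+=0.1240  a^+=-0.1299
step 2: x_pred=5.0652  r=-2.0852  x^+=3.5263  v^+=-0.3890  a^+=-0.9891
step 3: x_pred=2.9450  r=-3.2250  x^+=0.5650  v^+=-1.7815  a^+=-2.3180
step 4: x_pred=-1.4584  r=6.9884  x^+=3.6990  v^+=-2.1546  a^+=0.5616
step 5: x_pred=2.2237  r=-3.9337  x^+=-0.6794  v^+=-2.5094  a^+=-1.0593
step 6: x_pred=-2.8924  r=0.7924  x^+=-2.3076  v^+=-3.1570  a^+=-0.7328
step 7: x_pred=-4.9186  r=-0.2514  x^+=-5.1041  v^+=-3.7639  a^+=-0.8364
step 8: x_pred=-8.2062  r=10.3662  x^+=-0.5559  v^+=-2.3399  a^+=3.4350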